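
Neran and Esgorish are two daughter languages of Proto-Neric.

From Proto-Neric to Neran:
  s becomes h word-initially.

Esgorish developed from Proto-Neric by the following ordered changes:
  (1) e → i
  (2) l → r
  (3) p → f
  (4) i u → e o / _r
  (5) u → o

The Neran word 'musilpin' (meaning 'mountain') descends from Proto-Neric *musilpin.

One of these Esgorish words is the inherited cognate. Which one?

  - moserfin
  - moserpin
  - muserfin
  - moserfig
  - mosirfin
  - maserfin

Esgorish: *musilpin > musirpin > musirfin > muserfin > moserfin  (by unconditioned shift, unconditioned shift, pre-rhotic lowering, vowel merger)
Only 'moserfin' matches the regular Esgorish development of *musilpin.

moserfin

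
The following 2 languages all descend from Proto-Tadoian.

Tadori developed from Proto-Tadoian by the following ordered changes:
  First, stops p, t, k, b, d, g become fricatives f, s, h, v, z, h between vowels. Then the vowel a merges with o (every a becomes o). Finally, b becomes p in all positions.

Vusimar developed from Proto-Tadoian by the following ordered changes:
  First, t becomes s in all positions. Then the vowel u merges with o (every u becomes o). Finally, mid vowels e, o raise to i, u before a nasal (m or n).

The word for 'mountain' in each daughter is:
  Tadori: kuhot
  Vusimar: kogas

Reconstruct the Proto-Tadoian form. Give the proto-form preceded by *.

Position 3: Tadori has h, Vusimar has g. Vusimar preserves g here (none of its changes turn any other segment into g), so the proto-segment is *g.
Position 2: Tadori has u, Vusimar has o. Tadori preserves u here (none of its changes turn any other segment into u), so the proto-segment is *u.
Verify the candidate proto-form against each daughter:
Tadori: start from *kugat.
  rule 1 (intervocalic lenition): kugat → kuhat
  rule 2 (vowel merger): kuhat → kuhot
  rule 3: no change — kuhot
  ⇒ Tadori kuhot
Vusimar: start from *kugat.
  rule 1 (unconditioned shift): kugat → kugas
  rule 2 (vowel merger): kugas → kogas
  rule 3: no change — kogas
  ⇒ Vusimar kogas
Only *kugat yields all of Tadori kuhot, Vusimar kogas.

*kugat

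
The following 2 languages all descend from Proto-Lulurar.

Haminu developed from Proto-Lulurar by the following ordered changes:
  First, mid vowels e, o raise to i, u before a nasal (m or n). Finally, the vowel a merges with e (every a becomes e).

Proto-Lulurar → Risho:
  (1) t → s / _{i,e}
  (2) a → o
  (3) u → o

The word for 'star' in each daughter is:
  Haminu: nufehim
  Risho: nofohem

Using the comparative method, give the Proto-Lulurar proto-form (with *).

Position 2: Haminu has u, Risho has o. Taking the neighbouring segments as reconstructed: Haminu u can only go back to *u; Risho o could go back to *a or *o or *u — the one source consistent with every daughter is *u.
Position 4: Haminu has e, Risho has o. Taking the neighbouring segments as reconstructed: Haminu e could go back to *a or *e; Risho o could go back to *a or *o or *u — the one source consistent with every daughter is *a.
Position 6: Haminu has i, Risho has e. Risho preserves e here (none of its changes turn any other segment into e), so the proto-segment is *e.
This points to *nufahem. Verify forward in each daughter:
Haminu: *nufahem
  nufahem → nufahim   [pre-nasal raising]
  nufahim → nufehim   [vowel merger]
  giving Haminu nufehim.
Risho: *nufahem > nufohem > nofohem  (by vowel merger, vowel merger)
Only *nufahem yields all of Haminu nufehim, Risho nofohem.

*nufahem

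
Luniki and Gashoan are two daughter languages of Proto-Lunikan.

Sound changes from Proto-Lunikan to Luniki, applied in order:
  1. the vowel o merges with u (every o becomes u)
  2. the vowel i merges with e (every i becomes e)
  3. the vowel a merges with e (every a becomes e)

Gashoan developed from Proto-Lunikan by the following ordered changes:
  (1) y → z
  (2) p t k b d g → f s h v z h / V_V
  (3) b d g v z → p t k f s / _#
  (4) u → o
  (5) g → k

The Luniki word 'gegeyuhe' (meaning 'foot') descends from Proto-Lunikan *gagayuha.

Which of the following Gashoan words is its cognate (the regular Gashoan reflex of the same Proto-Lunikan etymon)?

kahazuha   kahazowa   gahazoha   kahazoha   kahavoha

kahazoha

Gashoan: *gagayuha
  gagayuha → gagazuha   [unconditioned shift]
  gagazuha → gahazuha   [intervocalic lenition]
  gahazuha (rule 3 does not apply)
  gahazuha → gahazoha   [vowel merger]
  gahazoha → kahazoha   [unconditioned shift]
  giving Gashoan kahazoha.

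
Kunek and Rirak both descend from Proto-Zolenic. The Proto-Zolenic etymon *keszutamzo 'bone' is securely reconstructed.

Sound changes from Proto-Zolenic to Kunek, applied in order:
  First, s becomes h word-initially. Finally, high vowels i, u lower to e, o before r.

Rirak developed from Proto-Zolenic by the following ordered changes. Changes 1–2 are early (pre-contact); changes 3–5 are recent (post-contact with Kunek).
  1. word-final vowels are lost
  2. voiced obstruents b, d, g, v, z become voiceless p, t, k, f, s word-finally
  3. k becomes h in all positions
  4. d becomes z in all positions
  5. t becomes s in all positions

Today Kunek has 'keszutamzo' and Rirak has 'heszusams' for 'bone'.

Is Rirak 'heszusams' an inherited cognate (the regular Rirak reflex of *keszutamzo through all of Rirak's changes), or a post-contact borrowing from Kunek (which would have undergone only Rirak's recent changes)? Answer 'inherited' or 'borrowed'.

inherited

If inherited, *keszutamzo would pass through all of Rirak's changes:
Rirak: *keszutamzo
  keszutamzo → keszutamz   [apocope]
  keszutamz → keszutams   [final devoicing]
  keszutams → heszutams   [unconditioned shift]
  heszutams (rule 4 does not apply)
  heszutams → heszusams   [unconditioned shift]
  giving Rirak heszusams.
If borrowed from Kunek 'keszutamzo' after the early changes, it would undergo only the recent ones:
  rule 3 (unconditioned shift): keszutamzo → heszutamzo
  rule 4 (unconditioned shift): no change (heszutamzo)
  rule 5 (unconditioned shift): heszutamzo → heszusamzo
  ⇒ as a loan: heszusamzo
Rirak 'heszusams' matches the inherited outcome exactly, so it is an inherited cognate, not a loan.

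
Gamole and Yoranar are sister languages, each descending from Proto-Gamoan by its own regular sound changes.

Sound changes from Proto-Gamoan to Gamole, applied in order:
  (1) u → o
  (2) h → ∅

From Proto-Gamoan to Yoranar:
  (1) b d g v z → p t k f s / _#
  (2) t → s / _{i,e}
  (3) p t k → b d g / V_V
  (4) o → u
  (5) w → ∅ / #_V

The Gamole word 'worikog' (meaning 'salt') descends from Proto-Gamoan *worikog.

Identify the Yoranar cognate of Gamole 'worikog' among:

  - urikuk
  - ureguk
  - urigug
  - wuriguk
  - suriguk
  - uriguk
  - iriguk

uriguk

Yoranar: *worikog > worikok > worigok > wuriguk > uriguk  (by final devoicing, intervocalic voicing, vowel merger, glide loss)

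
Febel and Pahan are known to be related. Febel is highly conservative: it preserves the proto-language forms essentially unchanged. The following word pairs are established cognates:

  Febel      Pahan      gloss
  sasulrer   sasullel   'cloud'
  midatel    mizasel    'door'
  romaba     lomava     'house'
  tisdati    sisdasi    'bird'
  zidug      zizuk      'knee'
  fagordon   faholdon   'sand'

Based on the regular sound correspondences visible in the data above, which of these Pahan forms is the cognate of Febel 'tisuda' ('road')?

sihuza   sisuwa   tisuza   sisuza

tisdati ~ sisdasi — Febel t corresponds to Pahan s word-initially before a front vowel.
midatel ~ mizasel — Febel d corresponds to Pahan z between vowels (before a back vowel).
Applying these to Febel 'tisuda':
  tisuda → sisuda   (t→s word-initially before a front vowel)
  sisuda → sisuza   (d→z between vowels (before a back vowel))
So the Pahan cognate is 'sisuza'.

sisuza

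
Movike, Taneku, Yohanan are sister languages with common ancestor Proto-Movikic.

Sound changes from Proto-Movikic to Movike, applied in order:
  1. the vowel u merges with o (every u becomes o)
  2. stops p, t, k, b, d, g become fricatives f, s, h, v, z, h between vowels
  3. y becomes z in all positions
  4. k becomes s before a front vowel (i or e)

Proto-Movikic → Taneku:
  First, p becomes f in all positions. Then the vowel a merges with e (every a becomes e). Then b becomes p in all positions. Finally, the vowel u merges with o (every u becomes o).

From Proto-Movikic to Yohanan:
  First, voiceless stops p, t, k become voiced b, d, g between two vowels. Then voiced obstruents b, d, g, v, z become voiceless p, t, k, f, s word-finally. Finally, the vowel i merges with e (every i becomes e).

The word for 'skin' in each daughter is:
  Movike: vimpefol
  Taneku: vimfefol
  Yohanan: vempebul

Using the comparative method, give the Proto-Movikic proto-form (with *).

Position 6: Movike has f, Taneku has f, Yohanan has b. Taking the neighbouring segments as reconstructed: Movike f could go back to *p or *f; Taneku f could go back to *p or *f; Yohanan b could go back to *p or *b — the one source consistent with every daughter is *p.
Position 4: Movike has p, Taneku has f, Yohanan has p. Movike preserves p here (none of its changes turn any other segment into p), so the proto-segment is *p.
Position 7: Movike has o, Taneku has o, Yohanan has u. Yohanan preserves u here (none of its changes turn any other segment into u), so the proto-segment is *u.
This points to *vimpepul. Verify forward in each daughter:
Movike: *vimpepul > vimpepol > vimpefol  (by vowel merger, intervocalic lenition)
Taneku: *vimpepul > vimfeful > vimfefol  (by unconditioned shift, vowel merger)
Yohanan: *vimpepul
  vimpepul → vimpebul   [intervocalic voicing]
  vimpebul (rule 2 does not apply)
  vimpebul → vempebul   [vowel merger]
  giving Yohanan vempebul.
*vimpepul is the unique common source.

*vimpepul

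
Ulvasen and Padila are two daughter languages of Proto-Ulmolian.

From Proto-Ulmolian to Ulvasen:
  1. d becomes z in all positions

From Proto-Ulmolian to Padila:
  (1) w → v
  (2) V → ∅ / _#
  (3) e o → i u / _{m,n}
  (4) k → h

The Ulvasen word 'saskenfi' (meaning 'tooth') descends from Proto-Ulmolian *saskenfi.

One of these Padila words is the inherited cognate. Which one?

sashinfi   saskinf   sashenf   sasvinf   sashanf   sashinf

sashinf

Padila: *saskenfi > saskenf > saskinf > sashinf  (by apocope, pre-nasal raising, unconditioned shift)
The other candidates each miss or misapply at least one Padila change.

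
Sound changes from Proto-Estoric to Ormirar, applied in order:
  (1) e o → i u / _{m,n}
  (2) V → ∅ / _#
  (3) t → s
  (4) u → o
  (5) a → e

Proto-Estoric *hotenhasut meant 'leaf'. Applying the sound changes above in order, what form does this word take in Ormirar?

hosinhesos

Ormirar: *hotenhasut > hotinhasut > hosinhasus > hosinhasos > hosinhesos  (by pre-nasal raising, unconditioned shift, vowel merger, vowel merger)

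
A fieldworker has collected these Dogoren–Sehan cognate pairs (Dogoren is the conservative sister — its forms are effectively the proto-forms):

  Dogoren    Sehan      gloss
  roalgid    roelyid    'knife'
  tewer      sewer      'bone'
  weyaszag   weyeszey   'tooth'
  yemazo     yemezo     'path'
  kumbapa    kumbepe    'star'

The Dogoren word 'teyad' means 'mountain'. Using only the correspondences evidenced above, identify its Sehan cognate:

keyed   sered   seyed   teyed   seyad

tewer ~ sewer — Dogoren t corresponds to Sehan s word-initially before a front vowel.
weyaszag ~ weyeszey, yemazo ~ yemezo — Dogoren a corresponds to Sehan e after a consonant, before a consonant other than r, m, n, p, b, f, v.
Applying these to Dogoren 'teyad':
  teyad → seyad   (t→s word-initially before a front vowel)
  seyad → seyed   (a→e after a consonant, before a consonant other than r, m, n, p, b, f, v)
So the Sehan cognate is 'seyed'.

seyed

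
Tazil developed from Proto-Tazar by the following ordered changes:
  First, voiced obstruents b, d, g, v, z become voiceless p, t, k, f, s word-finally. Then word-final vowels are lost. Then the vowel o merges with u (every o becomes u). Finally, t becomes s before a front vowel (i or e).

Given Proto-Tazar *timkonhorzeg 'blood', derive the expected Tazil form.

simkunhurzek

Tazil: start from *timkonhorzeg.
  rule 1 (final devoicing): timkonhorzeg → timkonhorzek
  rule 2: no change — timkonhorzek
  rule 3 (vowel merger): timkonhorzek → timkunhurzek
  rule 4 (palatalisation): timkunhurzek → simkunhurzek
  ⇒ Tazil simkunhurzek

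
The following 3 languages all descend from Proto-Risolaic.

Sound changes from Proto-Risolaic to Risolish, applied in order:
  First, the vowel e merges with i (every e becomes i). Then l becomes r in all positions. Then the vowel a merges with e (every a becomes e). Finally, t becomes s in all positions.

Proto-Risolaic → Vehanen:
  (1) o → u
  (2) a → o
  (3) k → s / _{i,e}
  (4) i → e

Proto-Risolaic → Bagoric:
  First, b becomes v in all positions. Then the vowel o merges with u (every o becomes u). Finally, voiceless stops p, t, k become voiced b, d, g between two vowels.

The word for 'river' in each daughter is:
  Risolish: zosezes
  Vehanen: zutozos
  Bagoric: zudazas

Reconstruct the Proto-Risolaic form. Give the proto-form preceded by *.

Position 3: Risolish has s, Vehanen has t, Bagoric has d. Vehanen preserves t here (none of its changes turn any other segment into t), so the proto-segment is *t.
Position 6: Risolish has e, Vehanen has o, Bagoric has a. Bagoric preserves a here (none of its changes turn any other segment into a), so the proto-segment is *a.
Verify the candidate proto-form against each daughter:
Risolish: start from *zotazas.
  rule 1: no change — zotazas
  rule 2: no change — zotazas
  rule 3 (vowel merger): zotazas → zotezes
  rule 4 (unconditioned shift): zotezes → zosezes
  ⇒ Risolish zosezes
Vehanen: start from *zotazas.
  rule 1 (vowel merger): zotazas → zutazas
  rule 2 (vowel merger): zutazas → zutozos
  rule 3: no change — zutozos
  rule 4: no change — zutozos
  ⇒ Vehanen zutozos
Bagoric: *zotazas
  zotazas (rule 1 does not apply)
  zotazas → zutazas   [vowel merger]
  zutazas → zudazas   [intervocalic voicing]
  giving Bagoric zudazas.
Only *zotazas yields all of Risolish zosezes, Vehanen zutozos, Bagoric zudazas.

*zotazas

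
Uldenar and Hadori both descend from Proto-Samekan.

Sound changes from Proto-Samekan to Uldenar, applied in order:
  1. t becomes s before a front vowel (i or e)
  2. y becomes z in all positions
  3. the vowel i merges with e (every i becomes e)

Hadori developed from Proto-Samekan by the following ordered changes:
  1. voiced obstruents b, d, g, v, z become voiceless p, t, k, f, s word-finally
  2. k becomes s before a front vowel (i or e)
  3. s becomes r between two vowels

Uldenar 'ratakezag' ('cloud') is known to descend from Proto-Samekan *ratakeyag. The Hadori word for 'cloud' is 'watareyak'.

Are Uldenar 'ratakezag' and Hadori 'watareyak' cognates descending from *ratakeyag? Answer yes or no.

no

Derive the expected Hadori reflex of *ratakeyag:
Hadori: start from *ratakeyag.
  rule 1 (final devoicing): ratakeyag → ratakeyak
  rule 2 (palatalisation): ratakeyak → rataseyak
  rule 3 (rhotacism): rataseyak → ratareyak
  ⇒ Hadori ratareyak
The regular Hadori reflex would be 'ratareyak', but the attested form is 'watareyak'. The correspondence is irregular, so they are not cognates (the Hadori form has a different source).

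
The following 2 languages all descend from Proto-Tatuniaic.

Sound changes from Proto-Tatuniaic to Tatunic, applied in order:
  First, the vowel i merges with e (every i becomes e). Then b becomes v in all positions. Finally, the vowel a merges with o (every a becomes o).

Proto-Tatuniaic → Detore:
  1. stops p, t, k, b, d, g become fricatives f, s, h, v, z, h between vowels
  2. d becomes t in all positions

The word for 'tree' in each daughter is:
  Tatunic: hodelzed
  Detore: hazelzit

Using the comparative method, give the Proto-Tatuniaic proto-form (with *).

*hadelzid

Position 7: Tatunic has e, Detore has i. Detore preserves i here (none of its changes turn any other segment into i), so the proto-segment is *i.
Position 8: Tatunic has d, Detore has t. Tatunic preserves d here (none of its changes turn any other segment into d), so the proto-segment is *d.
Position 3: Tatunic has d, Detore has z. Tatunic preserves d here (none of its changes turn any other segment into d), so the proto-segment is *d.
Continuing position by position gives *hadelzid; check it forward:
Tatunic: *hadelzid > hadelzed > hodelzed  (by vowel merger, vowel merger)
Detore: *hadelzid
  hadelzid → hazelzid   [intervocalic lenition]
  hazelzid → hazelzit   [unconditioned shift]
  giving Detore hazelzit.
No other proto-form is consistent with every reflex, so the reconstruction is *hadelzid.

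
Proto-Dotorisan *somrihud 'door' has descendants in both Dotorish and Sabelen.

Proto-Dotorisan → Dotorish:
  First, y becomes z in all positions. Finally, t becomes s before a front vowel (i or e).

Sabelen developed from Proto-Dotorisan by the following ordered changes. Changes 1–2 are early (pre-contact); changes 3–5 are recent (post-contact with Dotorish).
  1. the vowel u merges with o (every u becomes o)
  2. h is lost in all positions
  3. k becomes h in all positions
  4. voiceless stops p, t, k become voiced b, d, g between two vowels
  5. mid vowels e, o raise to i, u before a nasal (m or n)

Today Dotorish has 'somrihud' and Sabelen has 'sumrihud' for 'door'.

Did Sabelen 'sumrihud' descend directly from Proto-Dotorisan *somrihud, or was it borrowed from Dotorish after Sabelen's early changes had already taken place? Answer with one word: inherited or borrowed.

If inherited, *somrihud would pass through all of Sabelen's changes:
Sabelen: start from *somrihud.
  rule 1 (vowel merger): somrihud → somrihod
  rule 2 (h-loss): somrihod → somriod
  rule 3: no change — somriod
  rule 4: no change — somriod
  rule 5 (pre-nasal raising): somriod → sumriod
  ⇒ Sabelen sumriod
If borrowed from Dotorish 'somrihud' after the early changes, it would undergo only the recent ones:
  rule 3 (unconditioned shift): no change (somrihud)
  rule 4 (intervocalic voicing): no change (somrihud)
  rule 5 (pre-nasal raising): somrihud → sumrihud
  ⇒ as a loan: sumrihud
Sabelen 'sumrihud' matches the loan outcome 'sumrihud', not the inherited 'sumriod' — it skipped the early Sabelen changes, so it was borrowed from Dotorish.

borrowed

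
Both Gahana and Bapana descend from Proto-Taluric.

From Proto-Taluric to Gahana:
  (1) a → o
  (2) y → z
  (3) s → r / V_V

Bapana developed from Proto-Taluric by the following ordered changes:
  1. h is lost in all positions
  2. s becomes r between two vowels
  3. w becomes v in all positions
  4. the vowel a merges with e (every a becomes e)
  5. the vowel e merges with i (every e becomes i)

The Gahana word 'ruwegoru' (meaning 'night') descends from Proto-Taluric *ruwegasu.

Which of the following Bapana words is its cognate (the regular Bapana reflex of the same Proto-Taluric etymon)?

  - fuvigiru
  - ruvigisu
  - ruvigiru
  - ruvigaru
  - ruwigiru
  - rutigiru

ruvigiru

Bapana: start from *ruwegasu.
  rule 1: no change — ruwegasu
  rule 2 (rhotacism): ruwegasu → ruwegaru
  rule 3 (unconditioned shift): ruwegaru → ruvegaru
  rule 4 (vowel merger): ruvegaru → ruvegeru
  rule 5 (vowel merger): ruvegeru → ruvigiru
  ⇒ Bapana ruvigiru
The other candidates each miss or misapply at least one Bapana change.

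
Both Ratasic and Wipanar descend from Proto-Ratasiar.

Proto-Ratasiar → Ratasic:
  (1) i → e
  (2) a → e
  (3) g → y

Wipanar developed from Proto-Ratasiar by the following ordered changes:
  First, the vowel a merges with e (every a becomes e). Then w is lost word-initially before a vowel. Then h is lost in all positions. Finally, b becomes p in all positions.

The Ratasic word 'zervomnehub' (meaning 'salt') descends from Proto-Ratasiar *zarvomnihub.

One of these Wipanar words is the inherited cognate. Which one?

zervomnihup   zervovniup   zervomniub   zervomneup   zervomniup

zervomniup

Wipanar: *zarvomnihub > zervomnihub > zervomniub > zervomniup  (by vowel merger, h-loss, unconditioned shift)
The other candidates each miss or misapply at least one Wipanar change.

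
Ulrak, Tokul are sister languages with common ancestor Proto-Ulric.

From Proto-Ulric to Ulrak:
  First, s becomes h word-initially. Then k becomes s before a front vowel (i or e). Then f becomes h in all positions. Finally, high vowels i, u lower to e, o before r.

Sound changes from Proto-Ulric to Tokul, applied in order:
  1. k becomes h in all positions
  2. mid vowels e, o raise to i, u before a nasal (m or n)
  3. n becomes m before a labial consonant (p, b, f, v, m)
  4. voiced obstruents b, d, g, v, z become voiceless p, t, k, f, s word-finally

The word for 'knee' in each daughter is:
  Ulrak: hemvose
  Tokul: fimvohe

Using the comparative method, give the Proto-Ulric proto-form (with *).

Position 1: Ulrak has h, Tokul has f. Taking the neighbouring segments as reconstructed: Ulrak h could go back to *f or *s or *h; Tokul f can only go back to *f — the one source consistent with every daughter is *f.
Position 2: Ulrak has e, Tokul has i. Taking the neighbouring segments as reconstructed: Ulrak e can only go back to *e; Tokul i could go back to *e or *i — the one source consistent with every daughter is *e.
Position 6: Ulrak has s, Tokul has h. Taking the neighbouring segments as reconstructed: Ulrak s could go back to *k or *s; Tokul h could go back to *k or *h — the one source consistent with every daughter is *k.
Continuing position by position gives *femvoke; check it forward:
Ulrak: *femvoke > femvose > hemvose  (by palatalisation, unconditioned shift)
Tokul: *femvoke > femvohe > fimvohe  (by unconditioned shift, pre-nasal raising)
No other proto-form is consistent with every reflex, so the reconstruction is *femvoke.

*femvoke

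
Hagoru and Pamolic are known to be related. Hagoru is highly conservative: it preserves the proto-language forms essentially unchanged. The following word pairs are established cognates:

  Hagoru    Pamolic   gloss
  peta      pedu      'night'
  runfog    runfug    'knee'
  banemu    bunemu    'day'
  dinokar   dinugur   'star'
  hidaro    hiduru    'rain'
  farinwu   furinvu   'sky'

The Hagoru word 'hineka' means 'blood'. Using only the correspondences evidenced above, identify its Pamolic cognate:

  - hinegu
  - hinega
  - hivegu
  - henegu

dinokar ~ dinugur — Hagoru k corresponds to Pamolic g between vowels (before a back vowel).
peta ~ pedu — Hagoru a corresponds to Pamolic u word-finally.
Applying these to Hagoru 'hineka':
  hineka → hinega   (k→g between vowels (before a back vowel))
  hinega → hinegu   (a→u word-finally)
So the Pamolic cognate is 'hinegu'.

hinegu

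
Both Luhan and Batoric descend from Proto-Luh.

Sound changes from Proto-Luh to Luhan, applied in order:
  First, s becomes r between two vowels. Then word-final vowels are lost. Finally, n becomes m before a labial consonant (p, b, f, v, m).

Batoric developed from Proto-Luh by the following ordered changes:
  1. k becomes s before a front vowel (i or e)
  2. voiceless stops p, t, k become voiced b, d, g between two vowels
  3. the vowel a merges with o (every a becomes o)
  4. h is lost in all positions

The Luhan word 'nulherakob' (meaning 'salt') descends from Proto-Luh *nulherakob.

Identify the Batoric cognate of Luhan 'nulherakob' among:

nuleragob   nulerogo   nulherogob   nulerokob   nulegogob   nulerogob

nulerogob

Batoric: start from *nulherakob.
  rule 1: no change — nulherakob
  rule 2 (intervocalic voicing): nulherakob → nulheragob
  rule 3 (vowel merger): nulheragob → nulherogob
  rule 4 (h-loss): nulherogob → nulerogob
  ⇒ Batoric nulerogob
Only 'nulerogob' matches the regular Batoric development of *nulherakob.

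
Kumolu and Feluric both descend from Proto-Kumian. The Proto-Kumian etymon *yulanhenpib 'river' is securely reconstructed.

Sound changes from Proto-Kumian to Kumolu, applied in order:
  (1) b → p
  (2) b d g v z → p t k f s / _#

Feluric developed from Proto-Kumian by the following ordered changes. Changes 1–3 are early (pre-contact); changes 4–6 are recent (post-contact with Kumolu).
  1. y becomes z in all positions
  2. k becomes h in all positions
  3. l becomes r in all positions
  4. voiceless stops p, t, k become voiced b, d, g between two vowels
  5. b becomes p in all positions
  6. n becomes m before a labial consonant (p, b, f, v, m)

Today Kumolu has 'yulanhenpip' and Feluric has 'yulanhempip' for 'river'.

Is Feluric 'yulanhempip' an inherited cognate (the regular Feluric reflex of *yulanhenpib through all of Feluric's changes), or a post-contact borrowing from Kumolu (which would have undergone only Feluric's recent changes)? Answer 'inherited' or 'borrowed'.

borrowed

If inherited, *yulanhenpib would pass through all of Feluric's changes:
Feluric: start from *yulanhenpib.
  rule 1 (unconditioned shift): yulanhenpib → zulanhenpib
  rule 2: no change — zulanhenpib
  rule 3 (unconditioned shift): zulanhenpib → zuranhenpib
  rule 4: no change — zuranhenpib
  rule 5 (unconditioned shift): zuranhenpib → zuranhenpip
  rule 6 (nasal place assimilation): zuranhenpip → zuranhempip
  ⇒ Feluric zuranhempip
If borrowed from Kumolu 'yulanhenpip' after the early changes, it would undergo only the recent ones:
  rule 4 (intervocalic voicing): no change (yulanhenpip)
  rule 5 (unconditioned shift): no change (yulanhenpip)
  rule 6 (nasal place assimilation): yulanhenpip → yulanhempip
  ⇒ as a loan: yulanhempip
Feluric 'yulanhempip' matches the loan outcome 'yulanhempip', not the inherited 'zuranhempip' — it skipped the early Feluric changes, so it was borrowed from Kumolu.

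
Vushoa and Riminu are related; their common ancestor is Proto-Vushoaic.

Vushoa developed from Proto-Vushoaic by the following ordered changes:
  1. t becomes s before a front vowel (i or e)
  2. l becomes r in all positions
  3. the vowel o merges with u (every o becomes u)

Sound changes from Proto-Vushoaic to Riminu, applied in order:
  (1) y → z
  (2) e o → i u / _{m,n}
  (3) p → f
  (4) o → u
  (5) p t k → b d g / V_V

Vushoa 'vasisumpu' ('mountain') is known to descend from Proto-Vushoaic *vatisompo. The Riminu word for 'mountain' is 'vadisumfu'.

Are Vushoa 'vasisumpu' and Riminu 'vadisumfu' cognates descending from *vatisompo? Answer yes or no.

Derive the expected Riminu reflex of *vatisompo:
Riminu: *vatisompo > vatisumpo > vatisumfo > vatisumfu > vadisumfu  (by pre-nasal raising, unconditioned shift, vowel merger, intervocalic voicing)
Riminu 'vadisumfu' matches the regular reflex exactly, so the pair is cognate.

yes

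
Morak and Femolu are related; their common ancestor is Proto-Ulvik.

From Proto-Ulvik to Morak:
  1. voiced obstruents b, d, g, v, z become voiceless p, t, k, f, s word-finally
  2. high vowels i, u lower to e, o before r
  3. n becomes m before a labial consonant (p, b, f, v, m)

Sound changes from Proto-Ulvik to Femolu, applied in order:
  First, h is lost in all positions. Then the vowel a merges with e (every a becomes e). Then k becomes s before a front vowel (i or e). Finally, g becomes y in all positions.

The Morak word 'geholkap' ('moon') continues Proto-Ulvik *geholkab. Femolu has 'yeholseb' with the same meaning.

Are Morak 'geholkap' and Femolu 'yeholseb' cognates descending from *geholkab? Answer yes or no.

no

Derive the expected Femolu reflex of *geholkab:
Femolu: start from *geholkab.
  rule 1 (h-loss): geholkab → geolkab
  rule 2 (vowel merger): geolkab → geolkeb
  rule 3 (palatalisation): geolkeb → geolseb
  rule 4 (unconditioned shift): geolseb → yeolseb
  ⇒ Femolu yeolseb
The regular Femolu reflex would be 'yeolseb', but the attested form is 'yeholseb'. The correspondence is irregular, so they are not cognates (the Femolu form has a different source).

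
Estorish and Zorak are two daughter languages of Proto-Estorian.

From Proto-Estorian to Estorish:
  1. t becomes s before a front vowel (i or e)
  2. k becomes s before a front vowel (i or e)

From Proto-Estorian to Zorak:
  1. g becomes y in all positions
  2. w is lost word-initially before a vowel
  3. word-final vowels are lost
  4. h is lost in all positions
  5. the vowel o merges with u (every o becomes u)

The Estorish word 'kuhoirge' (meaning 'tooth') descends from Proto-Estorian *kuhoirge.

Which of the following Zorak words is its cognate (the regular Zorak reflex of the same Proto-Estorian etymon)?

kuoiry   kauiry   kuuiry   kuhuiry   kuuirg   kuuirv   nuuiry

Zorak: *kuhoirge
  kuhoirge → kuhoirye   [unconditioned shift]
  kuhoirye (rule 2 does not apply)
  kuhoirye → kuhoiry   [apocope]
  kuhoiry → kuoiry   [h-loss]
  kuoiry → kuuiry   [vowel merger]
  giving Zorak kuuiry.

kuuiry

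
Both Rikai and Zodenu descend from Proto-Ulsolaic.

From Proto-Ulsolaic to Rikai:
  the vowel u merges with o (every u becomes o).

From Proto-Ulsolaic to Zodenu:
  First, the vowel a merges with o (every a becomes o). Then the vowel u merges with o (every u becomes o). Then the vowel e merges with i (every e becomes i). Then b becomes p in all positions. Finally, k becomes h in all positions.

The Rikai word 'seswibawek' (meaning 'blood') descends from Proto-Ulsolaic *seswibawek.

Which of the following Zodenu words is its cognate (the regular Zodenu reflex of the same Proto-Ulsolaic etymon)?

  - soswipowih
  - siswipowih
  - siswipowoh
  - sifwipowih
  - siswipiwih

siswipowih

Zodenu: start from *seswibawek.
  rule 1 (vowel merger): seswibawek → seswibowek
  rule 2: no change — seswibowek
  rule 3 (vowel merger): seswibowek → siswibowik
  rule 4 (unconditioned shift): siswibowik → siswipowik
  rule 5 (unconditioned shift): siswipowik → siswipowih
  ⇒ Zodenu siswipowih
Among the options, 'siswipowih' alone shows every Zodenu change applied in order.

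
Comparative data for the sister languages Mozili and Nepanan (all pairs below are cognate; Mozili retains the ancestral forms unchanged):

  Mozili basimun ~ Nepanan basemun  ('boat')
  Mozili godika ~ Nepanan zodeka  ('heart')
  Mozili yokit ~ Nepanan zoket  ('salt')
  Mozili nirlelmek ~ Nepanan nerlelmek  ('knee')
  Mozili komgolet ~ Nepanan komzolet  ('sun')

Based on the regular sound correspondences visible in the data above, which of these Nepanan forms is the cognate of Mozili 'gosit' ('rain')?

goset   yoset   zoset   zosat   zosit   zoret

zoset

godika ~ zodeka — Mozili g corresponds to Nepanan z word-initially before a back vowel.
godika ~ zodeka, yokit ~ zoket — Mozili i corresponds to Nepanan e after a consonant, before a consonant other than r, m, n, p, b, f, v.
Applying these to Mozili 'gosit':
  gosit → zosit   (g→z word-initially before a back vowel)
  zosit → zoset   (i→e after a consonant, before a consonant other than r, m, n, p, b, f, v)
So the Nepanan cognate is 'zoset'.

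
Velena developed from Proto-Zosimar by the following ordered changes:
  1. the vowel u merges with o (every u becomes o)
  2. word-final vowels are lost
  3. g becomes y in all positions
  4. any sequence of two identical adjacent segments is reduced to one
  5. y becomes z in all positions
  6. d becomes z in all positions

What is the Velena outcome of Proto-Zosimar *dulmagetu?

Velena: *dulmagetu
  dulmagetu → dolmageto   [vowel merger]
  dolmageto → dolmaget   [apocope]
  dolmaget → dolmayet   [unconditioned shift]
  dolmayet (rule 4 does not apply)
  dolmayet → dolmazet   [unconditioned shift]
  dolmazet → zolmazet   [unconditioned shift]
  giving Velena zolmazet.

zolmazet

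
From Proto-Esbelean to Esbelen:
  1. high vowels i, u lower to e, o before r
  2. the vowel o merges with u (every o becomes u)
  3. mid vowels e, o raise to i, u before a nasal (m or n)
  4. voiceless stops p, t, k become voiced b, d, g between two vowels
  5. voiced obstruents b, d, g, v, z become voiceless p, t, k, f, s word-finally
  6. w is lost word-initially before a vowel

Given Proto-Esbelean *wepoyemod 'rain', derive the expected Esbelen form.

ebuyimut

Esbelen: *wepoyemod
  wepoyemod (rule 1 does not apply)
  wepoyemod → wepuyemud   [vowel merger]
  wepuyemud → wepuyimud   [pre-nasal raising]
  wepuyimud → webuyimud   [intervocalic voicing]
  webuyimud → webuyimut   [final devoicing]
  webuyimut → ebuyimut   [glide loss]
  giving Esbelen ebuyimut.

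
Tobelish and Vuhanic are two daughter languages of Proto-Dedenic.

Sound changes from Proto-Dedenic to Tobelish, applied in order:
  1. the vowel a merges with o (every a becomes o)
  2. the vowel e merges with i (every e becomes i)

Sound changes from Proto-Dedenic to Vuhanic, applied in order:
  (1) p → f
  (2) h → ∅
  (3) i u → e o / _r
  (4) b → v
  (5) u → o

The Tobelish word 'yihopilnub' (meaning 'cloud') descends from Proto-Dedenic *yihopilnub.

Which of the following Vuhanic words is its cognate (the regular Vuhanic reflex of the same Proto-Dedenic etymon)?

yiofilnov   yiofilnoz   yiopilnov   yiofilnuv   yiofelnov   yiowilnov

Vuhanic: *yihopilnub > yihofilnub > yiofilnub > yiofilnuv > yiofilnov  (by unconditioned shift, h-loss, unconditioned shift, vowel merger)
Only 'yiofilnov' matches the regular Vuhanic development of *yihopilnub.

yiofilnov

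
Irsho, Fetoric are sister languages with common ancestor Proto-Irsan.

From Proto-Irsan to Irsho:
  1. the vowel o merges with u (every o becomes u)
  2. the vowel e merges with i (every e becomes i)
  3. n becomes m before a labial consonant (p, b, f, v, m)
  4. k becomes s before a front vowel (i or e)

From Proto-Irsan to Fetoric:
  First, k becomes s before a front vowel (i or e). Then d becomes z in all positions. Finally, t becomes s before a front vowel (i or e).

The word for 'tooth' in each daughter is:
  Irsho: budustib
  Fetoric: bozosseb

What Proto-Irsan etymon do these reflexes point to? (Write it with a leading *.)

Position 3: Irsho has d, Fetoric has z. Irsho preserves d here (none of its changes turn any other segment into d), so the proto-segment is *d.
Position 4: Irsho has u, Fetoric has o. Fetoric preserves o here (none of its changes turn any other segment into o), so the proto-segment is *o.
Verify the candidate proto-form against each daughter:
Irsho: *bodosteb
  bodosteb → budusteb   [vowel merger]
  budusteb → budustib   [vowel merger]
  budustib (rule 3 does not apply)
  budustib (rule 4 does not apply)
  giving Irsho budustib.
Fetoric: *bodosteb > bozosteb > bozosseb  (by unconditioned shift, palatalisation)
No other proto-form is consistent with every reflex, so the reconstruction is *bodosteb.

*bodosteb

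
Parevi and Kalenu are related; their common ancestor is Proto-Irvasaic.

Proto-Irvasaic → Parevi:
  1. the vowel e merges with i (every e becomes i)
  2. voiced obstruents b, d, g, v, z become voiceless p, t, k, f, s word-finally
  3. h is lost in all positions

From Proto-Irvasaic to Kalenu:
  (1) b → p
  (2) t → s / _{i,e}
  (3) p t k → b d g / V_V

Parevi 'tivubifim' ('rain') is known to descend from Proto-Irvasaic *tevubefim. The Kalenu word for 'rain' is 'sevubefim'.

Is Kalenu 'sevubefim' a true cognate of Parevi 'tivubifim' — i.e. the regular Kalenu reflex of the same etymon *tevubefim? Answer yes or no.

Derive the expected Kalenu reflex of *tevubefim:
Kalenu: *tevubefim
  tevubefim → tevupefim   [unconditioned shift]
  tevupefim → sevupefim   [palatalisation]
  sevupefim → sevubefim   [intervocalic voicing]
  giving Kalenu sevubefim.
Kalenu 'sevubefim' matches the regular reflex exactly, so the pair is cognate.

yes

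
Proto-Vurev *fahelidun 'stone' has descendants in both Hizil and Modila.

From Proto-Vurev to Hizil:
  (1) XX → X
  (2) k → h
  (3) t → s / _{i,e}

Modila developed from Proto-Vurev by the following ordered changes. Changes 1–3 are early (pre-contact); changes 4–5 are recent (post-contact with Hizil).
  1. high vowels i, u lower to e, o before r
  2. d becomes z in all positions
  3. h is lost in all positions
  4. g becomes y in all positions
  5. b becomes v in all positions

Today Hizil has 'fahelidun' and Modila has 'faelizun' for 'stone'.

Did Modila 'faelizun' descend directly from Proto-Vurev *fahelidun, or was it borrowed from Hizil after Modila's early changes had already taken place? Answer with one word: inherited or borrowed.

inherited

If inherited, *fahelidun would pass through all of Modila's changes:
Modila: *fahelidun
  fahelidun (rule 1 does not apply)
  fahelidun → fahelizun   [unconditioned shift]
  fahelizun → faelizun   [h-loss]
  faelizun (rule 4 does not apply)
  faelizun (rule 5 does not apply)
  giving Modila faelizun.
If borrowed from Hizil 'fahelidun' after the early changes, it would undergo only the recent ones:
  rule 4 (unconditioned shift): no change (fahelidun)
  rule 5 (unconditioned shift): no change (fahelidun)
  ⇒ as a loan: fahelidun
Modila 'faelizun' matches the inherited outcome exactly, so it is an inherited cognate, not a loan.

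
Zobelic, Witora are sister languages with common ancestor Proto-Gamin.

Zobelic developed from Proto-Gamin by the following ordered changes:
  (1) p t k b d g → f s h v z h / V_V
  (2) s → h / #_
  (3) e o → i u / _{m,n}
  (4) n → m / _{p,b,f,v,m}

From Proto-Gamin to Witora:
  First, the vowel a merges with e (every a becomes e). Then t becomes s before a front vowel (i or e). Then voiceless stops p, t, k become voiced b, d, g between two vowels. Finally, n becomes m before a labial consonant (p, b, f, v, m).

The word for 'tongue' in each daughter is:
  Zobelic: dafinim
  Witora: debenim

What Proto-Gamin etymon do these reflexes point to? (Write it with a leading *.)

*dapenim

Position 3: Zobelic has f, Witora has b. Taking the neighbouring segments as reconstructed: Zobelic f could go back to *p or *f; Witora b could go back to *p or *b — the one source consistent with every daughter is *p.
Position 2: Zobelic has a, Witora has e. Zobelic preserves a here (none of its changes turn any other segment into a), so the proto-segment is *a.
This points to *dapenim. Verify forward in each daughter:
Zobelic: start from *dapenim.
  rule 1 (intervocalic lenition): dapenim → dafenim
  rule 2: no change — dafenim
  rule 3 (pre-nasal raising): dafenim → dafinim
  rule 4: no change — dafinim
  ⇒ Zobelic dafinim
Witora: start from *dapenim.
  rule 1 (vowel merger): dapenim → depenim
  rule 2: no change — depenim
  rule 3 (intervocalic voicing): depenim → debenim
  rule 4: no change — debenim
  ⇒ Witora debenim
*dapenim is the unique common source.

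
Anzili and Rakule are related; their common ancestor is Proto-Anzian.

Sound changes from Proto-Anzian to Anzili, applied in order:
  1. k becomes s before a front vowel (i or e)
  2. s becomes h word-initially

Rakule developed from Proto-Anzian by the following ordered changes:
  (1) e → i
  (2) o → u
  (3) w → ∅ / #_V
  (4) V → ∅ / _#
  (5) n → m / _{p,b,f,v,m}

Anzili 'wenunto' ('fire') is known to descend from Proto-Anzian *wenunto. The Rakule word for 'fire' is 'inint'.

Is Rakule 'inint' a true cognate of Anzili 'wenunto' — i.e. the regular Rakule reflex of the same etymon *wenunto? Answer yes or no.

Derive the expected Rakule reflex of *wenunto:
Rakule: start from *wenunto.
  rule 1 (vowel merger): wenunto → winunto
  rule 2 (vowel merger): winunto → winuntu
  rule 3 (glide loss): winuntu → inuntu
  rule 4 (apocope): inuntu → inunt
  rule 5: no change — inunt
  ⇒ Rakule inunt
The regular Rakule reflex would be 'inunt', but the attested form is 'inint'. The correspondence is irregular, so they are not cognates (the Rakule form has a different source).

no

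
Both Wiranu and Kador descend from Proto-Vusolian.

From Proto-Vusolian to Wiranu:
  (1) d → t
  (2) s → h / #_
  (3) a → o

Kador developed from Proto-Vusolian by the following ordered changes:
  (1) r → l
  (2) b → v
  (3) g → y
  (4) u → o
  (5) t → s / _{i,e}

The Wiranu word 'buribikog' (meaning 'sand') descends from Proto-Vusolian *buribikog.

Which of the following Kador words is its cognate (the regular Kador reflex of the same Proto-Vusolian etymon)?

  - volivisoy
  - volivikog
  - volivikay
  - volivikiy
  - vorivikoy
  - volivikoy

Kador: *buribikog > bulibikog > vulivikog > vulivikoy > volivikoy  (by unconditioned shift, unconditioned shift, unconditioned shift, vowel merger)

volivikoy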